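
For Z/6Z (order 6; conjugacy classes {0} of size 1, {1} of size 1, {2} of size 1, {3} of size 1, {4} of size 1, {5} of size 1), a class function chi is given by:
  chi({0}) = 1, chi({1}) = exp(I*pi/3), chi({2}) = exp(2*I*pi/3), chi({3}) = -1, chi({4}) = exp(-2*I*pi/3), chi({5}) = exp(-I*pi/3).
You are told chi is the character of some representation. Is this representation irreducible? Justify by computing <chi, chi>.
Irreducible: <chi, chi> = 1.

Details: <chi, chi> = (1/|G|) sum_C |C| * |chi(C)|^2 = (1/6)[1*|1|^2 + 1*|exp(I*pi/3)|^2 + 1*|exp(2*I*pi/3)|^2 + 1*|-1|^2 + 1*|exp(-2*I*pi/3)|^2 + 1*|exp(-I*pi/3)|^2]
  = (1/6)[(1) + (1) + (1) + (1) + (1) + (1)] = 6/6 = 1.
(Exp terms are combined using exp(i*s)*conj(exp(i*t)) = exp(i*(s-t)), and sums of them are collapsed using the identity that for every m > 1 the m distinct m-th roots of unity sum to 0, e.g. 1 + exp(2*I*pi/3) + exp(-2*I*pi/3) = 0.)
A character is irreducible iff <chi, chi> = 1, so this representation is irreducible.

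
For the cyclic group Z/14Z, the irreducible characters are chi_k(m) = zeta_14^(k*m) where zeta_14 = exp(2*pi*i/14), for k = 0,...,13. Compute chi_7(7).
chi_7(7) = zeta_14^49 = -1

Solution. chi_7(7) = zeta_14^(7*7) = zeta_14^49. Since zeta_14^14 = 1, this equals zeta_14^7 = exp(2*pi*i*7/14) = -1.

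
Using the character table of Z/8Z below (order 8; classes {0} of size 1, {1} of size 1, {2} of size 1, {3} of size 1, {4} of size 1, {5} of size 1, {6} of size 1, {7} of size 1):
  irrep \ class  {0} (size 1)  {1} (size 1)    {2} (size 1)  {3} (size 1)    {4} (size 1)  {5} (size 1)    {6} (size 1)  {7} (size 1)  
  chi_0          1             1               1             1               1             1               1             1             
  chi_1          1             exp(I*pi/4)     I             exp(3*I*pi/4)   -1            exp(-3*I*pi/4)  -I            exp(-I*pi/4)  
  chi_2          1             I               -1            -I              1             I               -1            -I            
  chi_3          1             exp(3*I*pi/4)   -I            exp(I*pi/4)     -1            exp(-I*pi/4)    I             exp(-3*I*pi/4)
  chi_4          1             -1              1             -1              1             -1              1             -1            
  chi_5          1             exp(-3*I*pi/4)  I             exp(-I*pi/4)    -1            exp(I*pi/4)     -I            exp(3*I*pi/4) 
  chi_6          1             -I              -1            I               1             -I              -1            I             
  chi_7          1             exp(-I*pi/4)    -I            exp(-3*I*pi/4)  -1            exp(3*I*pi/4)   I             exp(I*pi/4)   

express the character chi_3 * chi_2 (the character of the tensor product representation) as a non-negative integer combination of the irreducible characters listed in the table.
chi_3 tensor chi_2 = chi_5 (all other irreducibles have multiplicity 0).

Argument: The character of a tensor product is the pointwise product (chi_3 * chi_2)(C) = chi_3(C) * chi_2(C):
  {0}: (1)*(1), {1}: (exp(3*I*pi/4))*(I), {2}: (-I)*(-1), {3}: (exp(I*pi/4))*(-I), {4}: (-1)*(1), {5}: (exp(-I*pi/4))*(I), {6}: (I)*(-1), {7}: (exp(-3*I*pi/4))*(-I)
so (chi_3 * chi_2) takes values
  {0} -> 1, {1} -> exp(-3*I*pi/4), {2} -> I, {3} -> -exp(3*I*pi/4), {4} -> -1, {5} -> exp(I*pi/4), {6} -> -I, {7} -> -exp(-I*pi/4).
Now take the inner product of this character with each irreducible chi from the table, <chi_3*chi_2, chi> = (1/8) sum_C |C| (chi_3*chi_2)(C) conj(chi(C)):
  <chi_3*chi_2, chi_0> = (1/8)[1*(1)*conj(1) + 1*(exp(-3*I*pi/4))*conj(1) + 1*(I)*conj(1) + 1*(-exp(3*I*pi/4))*conj(1) + 1*(-1)*conj(1) + 1*(exp(I*pi/4))*conj(1) + 1*(-I)*conj(1) + 1*(-exp(-I*pi/4))*conj(1)]
      = (1/8)[(1) + (exp(-3*I*pi/4)) + (I) + (-exp(3*I*pi/4)) + (-1) + (exp(I*pi/4)) + (-I) + (-exp(-I*pi/4))] = 0/8 = 0
  <chi_3*chi_2, chi_1> = (1/8)[1*(1)*conj(1) + 1*(exp(-3*I*pi/4))*conj(exp(I*pi/4)) + 1*(I)*conj(I) + 1*(-exp(3*I*pi/4))*conj(exp(3*I*pi/4)) + 1*(-1)*conj(-1) + 1*(exp(I*pi/4))*conj(exp(-3*I*pi/4)) + 1*(-I)*conj(-I) + 1*(-exp(-I*pi/4))*conj(exp(-I*pi/4))]
      = (1/8)[(1) + (-1) + (1) + (-1) + (1) + (-1) + (1) + (-1)] = 0/8 = 0
  <chi_3*chi_2, chi_2> = (1/8)[1*(1)*conj(1) + 1*(exp(-3*I*pi/4))*conj(I) + 1*(I)*conj(-1) + 1*(-exp(3*I*pi/4))*conj(-I) + 1*(-1)*conj(1) + 1*(exp(I*pi/4))*conj(I) + 1*(-I)*conj(-1) + 1*(-exp(-I*pi/4))*conj(-I)]
      = (1/8)[(1) + (-exp(-I*pi/4)) + (-I) + (-exp(-3*I*pi/4)) + (-1) + (-exp(3*I*pi/4)) + (I) + (-exp(I*pi/4))] = 0/8 = 0
  <chi_3*chi_2, chi_3> = (1/8)[1*(1)*conj(1) + 1*(exp(-3*I*pi/4))*conj(exp(3*I*pi/4)) + 1*(I)*conj(-I) + 1*(-exp(3*I*pi/4))*conj(exp(I*pi/4)) + 1*(-1)*conj(-1) + 1*(exp(I*pi/4))*conj(exp(-I*pi/4)) + 1*(-I)*conj(I) + 1*(-exp(-I*pi/4))*conj(exp(-3*I*pi/4))]
      = (1/8)[(1) + (I) + (-1) + (-I) + (1) + (I) + (-1) + (-I)] = 0/8 = 0
  <chi_3*chi_2, chi_4> = (1/8)[1*(1)*conj(1) + 1*(exp(-3*I*pi/4))*conj(-1) + 1*(I)*conj(1) + 1*(-exp(3*I*pi/4))*conj(-1) + 1*(-1)*conj(1) + 1*(exp(I*pi/4))*conj(-1) + 1*(-I)*conj(1) + 1*(-exp(-I*pi/4))*conj(-1)]
      = (1/8)[(1) + (-exp(-3*I*pi/4)) + (I) + (exp(3*I*pi/4)) + (-1) + (-exp(I*pi/4)) + (-I) + (exp(-I*pi/4))] = 0/8 = 0
  <chi_3*chi_2, chi_5> = (1/8)[1*(1)*conj(1) + 1*(exp(-3*I*pi/4))*conj(exp(-3*I*pi/4)) + 1*(I)*conj(I) + 1*(-exp(3*I*pi/4))*conj(exp(-I*pi/4)) + 1*(-1)*conj(-1) + 1*(exp(I*pi/4))*conj(exp(I*pi/4)) + 1*(-I)*conj(-I) + 1*(-exp(-I*pi/4))*conj(exp(3*I*pi/4))]
      = (1/8)[(1) + (1) + (1) + (1) + (1) + (1) + (1) + (1)] = 8/8 = 1
  <chi_3*chi_2, chi_6> = (1/8)[1*(1)*conj(1) + 1*(exp(-3*I*pi/4))*conj(-I) + 1*(I)*conj(-1) + 1*(-exp(3*I*pi/4))*conj(I) + 1*(-1)*conj(1) + 1*(exp(I*pi/4))*conj(-I) + 1*(-I)*conj(-1) + 1*(-exp(-I*pi/4))*conj(I)]
      = (1/8)[(1) + (exp(-I*pi/4)) + (-I) + (exp(-3*I*pi/4)) + (-1) + (exp(3*I*pi/4)) + (I) + (exp(I*pi/4))] = 0/8 = 0
  <chi_3*chi_2, chi_7> = (1/8)[1*(1)*conj(1) + 1*(exp(-3*I*pi/4))*conj(exp(-I*pi/4)) + 1*(I)*conj(-I) + 1*(-exp(3*I*pi/4))*conj(exp(-3*I*pi/4)) + 1*(-1)*conj(-1) + 1*(exp(I*pi/4))*conj(exp(3*I*pi/4)) + 1*(-I)*conj(I) + 1*(-exp(-I*pi/4))*conj(exp(I*pi/4))]
      = (1/8)[(1) + (-I) + (-1) + (I) + (1) + (-I) + (-1) + (I)] = 0/8 = 0
(Exp terms are combined using exp(i*s)*conj(exp(i*t)) = exp(i*(s-t)), and sums of them are collapsed using the identity that for every m > 1 the m distinct m-th roots of unity sum to 0, e.g. 1 + exp(2*I*pi/3) + exp(-2*I*pi/3) = 0.)
Hence the multiplicities are chi_5: 1. Dimension check: dim(chi_3)*dim(chi_2) = 1*1 = 1 and sum (mult * dim) = 1*1 = 1.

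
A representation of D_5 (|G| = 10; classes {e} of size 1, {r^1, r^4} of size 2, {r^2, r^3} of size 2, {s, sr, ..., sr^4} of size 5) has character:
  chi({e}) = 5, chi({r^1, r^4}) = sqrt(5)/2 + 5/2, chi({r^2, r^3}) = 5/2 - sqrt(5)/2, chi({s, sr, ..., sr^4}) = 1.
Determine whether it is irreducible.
Not irreducible (reducible): <chi, chi> = 6 > 1.

Argument: <chi, chi> = (1/|G|) sum_C |C| * |chi(C)|^2 = (1/10)[1*|5|^2 + 2*|sqrt(5)/2 + 5/2|^2 + 2*|5/2 - sqrt(5)/2|^2 + 5*|1|^2]
  = (1/10)[(25) + (5*sqrt(5) + 15) + (15 - 5*sqrt(5)) + (5)] = 60/10 = 6.
A character is irreducible iff <chi, chi> = 1, so this representation is reducible.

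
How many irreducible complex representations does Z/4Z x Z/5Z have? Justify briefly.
20

Reasoning: The number of irreducible complex representations of a finite group equals its number of conjugacy classes. Z/4Z x Z/5Z is abelian of order 20, so every element is its own conjugacy class: 20 classes, so Z/4Z x Z/5Z (order 20) has exactly 20 irreducible complex representations.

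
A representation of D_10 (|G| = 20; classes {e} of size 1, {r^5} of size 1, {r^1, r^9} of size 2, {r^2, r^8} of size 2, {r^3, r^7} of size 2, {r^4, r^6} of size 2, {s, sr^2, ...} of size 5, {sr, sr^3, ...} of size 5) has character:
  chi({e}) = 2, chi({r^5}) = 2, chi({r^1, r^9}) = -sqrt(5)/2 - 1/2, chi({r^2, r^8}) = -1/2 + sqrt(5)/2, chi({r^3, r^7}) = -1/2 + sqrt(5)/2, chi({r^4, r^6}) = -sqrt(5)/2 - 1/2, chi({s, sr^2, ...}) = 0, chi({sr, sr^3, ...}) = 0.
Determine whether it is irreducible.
Irreducible: <chi, chi> = 1.

Explanation: <chi, chi> = (1/|G|) sum_C |C| * |chi(C)|^2 = (1/20)[1*|2|^2 + 1*|2|^2 + 2*|-sqrt(5)/2 - 1/2|^2 + 2*|-1/2 + sqrt(5)/2|^2 + 2*|-1/2 + sqrt(5)/2|^2 + 2*|-sqrt(5)/2 - 1/2|^2 + 5*|0|^2 + 5*|0|^2]
  = (1/20)[(4) + (4) + (sqrt(5) + 3) + (3 - sqrt(5)) + (3 - sqrt(5)) + (sqrt(5) + 3) + (0) + (0)] = 20/20 = 1.
A character is irreducible iff <chi, chi> = 1, so this representation is irreducible.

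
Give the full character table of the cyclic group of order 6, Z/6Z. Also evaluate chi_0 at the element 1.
Character table of Z/6Z (irreps indexed chi_0,...,chi_5 with chi_k(m) = zeta_6^(k*m), zeta_6 = exp(2*pi*i/6)):
  irrep \ class  {0} (size 1)  {1} (size 1)    {2} (size 1)    {3} (size 1)  {4} (size 1)    {5} (size 1)  
  chi_0          1             1               1               1             1               1             
  chi_1          1             exp(I*pi/3)     exp(2*I*pi/3)   -1            exp(-2*I*pi/3)  exp(-I*pi/3)  
  chi_2          1             exp(2*I*pi/3)   exp(-2*I*pi/3)  1             exp(2*I*pi/3)   exp(-2*I*pi/3)
  chi_3          1             -1              1               -1            1               -1            
  chi_4          1             exp(-2*I*pi/3)  exp(2*I*pi/3)   1             exp(-2*I*pi/3)  exp(2*I*pi/3) 
  chi_5          1             exp(-I*pi/3)    exp(-2*I*pi/3)  -1            exp(2*I*pi/3)   exp(I*pi/3)   

Spot check: chi_0(1) = zeta_6^(0*1) = zeta_6^0 = 1.

Derivation: Z/6Z is abelian, so all 6 irreducible complex representations are 1-dimensional. They are given by chi_k(m) = zeta_6^(k*m) for k = 0,...,5. Row orthogonality: sum_m chi_k(m) conj(chi_l(m)) = 6 * [k = l].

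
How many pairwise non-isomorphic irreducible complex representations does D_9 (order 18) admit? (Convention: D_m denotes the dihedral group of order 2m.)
6

The number of irreducible complex representations of a finite group equals its number of conjugacy classes. D_9 has 6 conjugacy classes ((n+3)/2 for n odd), so D_9 (order 18) has exactly 6 irreducible complex representations.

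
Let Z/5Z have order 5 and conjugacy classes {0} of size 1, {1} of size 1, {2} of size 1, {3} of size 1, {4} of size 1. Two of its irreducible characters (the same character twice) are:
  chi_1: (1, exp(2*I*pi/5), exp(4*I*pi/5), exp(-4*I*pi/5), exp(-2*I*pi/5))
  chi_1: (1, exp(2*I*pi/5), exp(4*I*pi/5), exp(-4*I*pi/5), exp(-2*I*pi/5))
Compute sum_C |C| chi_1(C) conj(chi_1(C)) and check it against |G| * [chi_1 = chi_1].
Sum = 5 = |G| = 5; so <chi_1, chi_1> = 1 (norm-1 confirms irreducibility).

Solution. Compute term by term over conjugacy classes (|C| * chi_1(C) * conj(chi_1(C))):
  1*(1)*conj(1) + 1*(exp(2*I*pi/5))*conj(exp(2*I*pi/5)) + 1*(exp(4*I*pi/5))*conj(exp(4*I*pi/5)) + 1*(exp(-4*I*pi/5))*conj(exp(-4*I*pi/5)) + 1*(exp(-2*I*pi/5))*conj(exp(-2*I*pi/5))
  = (1) + (1) + (1) + (1) + (1)
  = 5.
(Exp terms are combined using exp(i*s)*conj(exp(i*t)) = exp(i*(s-t)), and sums of them are collapsed using the identity that for every m > 1 the m distinct m-th roots of unity sum to 0, e.g. 1 + exp(2*I*pi/3) + exp(-2*I*pi/3) = 0.)
Dividing by |G| = 5 gives 5/5 = 1, matching the row-orthogonality relation <chi_1, chi_1> = [chi_1 = chi_1].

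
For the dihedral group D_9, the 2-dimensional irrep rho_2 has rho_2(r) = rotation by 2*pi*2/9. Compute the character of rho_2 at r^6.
chi_{rho_2}(r^6) = 2*cos(2*pi*2*6/9) = -1

Reasoning: rho_2(r^6) is rotation by angle 2*pi*2*6/9, whose trace is 2*cos(2*pi*2*6/9) = -1.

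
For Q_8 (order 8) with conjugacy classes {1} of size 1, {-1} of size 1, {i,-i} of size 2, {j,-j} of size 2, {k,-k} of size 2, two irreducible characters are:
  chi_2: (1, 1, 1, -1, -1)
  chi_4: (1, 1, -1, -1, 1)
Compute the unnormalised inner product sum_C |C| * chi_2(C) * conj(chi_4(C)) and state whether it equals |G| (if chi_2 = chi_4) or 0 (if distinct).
Sum = 0; so <chi_2, chi_4> = 0 (distinct irreducibles are orthogonal).

Explanation: Compute term by term over conjugacy classes (|C| * chi_2(C) * conj(chi_4(C))):
  1*(1)*conj(1) + 1*(1)*conj(1) + 2*(1)*conj(-1) + 2*(-1)*conj(-1) + 2*(-1)*conj(1)
  = (1) + (1) + (-2) + (2) + (-2)
  = 0.
Dividing by |G| = 8 gives 0/8 = 0, matching the row-orthogonality relation <chi_2, chi_4> = [chi_2 = chi_4].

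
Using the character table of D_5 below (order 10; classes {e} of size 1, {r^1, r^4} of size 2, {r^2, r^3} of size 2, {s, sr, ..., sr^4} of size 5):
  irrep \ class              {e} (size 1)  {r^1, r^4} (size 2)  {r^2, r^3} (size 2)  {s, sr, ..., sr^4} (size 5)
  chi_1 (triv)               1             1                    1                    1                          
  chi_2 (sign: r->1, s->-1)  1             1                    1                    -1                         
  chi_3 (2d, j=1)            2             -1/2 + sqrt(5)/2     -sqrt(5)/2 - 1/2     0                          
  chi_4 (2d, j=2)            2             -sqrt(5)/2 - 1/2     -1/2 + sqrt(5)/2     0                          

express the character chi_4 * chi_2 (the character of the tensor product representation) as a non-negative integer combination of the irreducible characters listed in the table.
chi_4 tensor chi_2 = chi_4 (all other irreducibles have multiplicity 0).

The character of a tensor product is the pointwise product (chi_4 * chi_2)(C) = chi_4(C) * chi_2(C):
  {e}: (2)*(1), {r^1, r^4}: (-sqrt(5)/2 - 1/2)*(1), {r^2, r^3}: (-1/2 + sqrt(5)/2)*(1), {s, sr, ..., sr^4}: (0)*(-1)
so (chi_4 * chi_2) takes values
  {e} -> 2, {r^1, r^4} -> -sqrt(5)/2 - 1/2, {r^2, r^3} -> -1/2 + sqrt(5)/2, {s, sr, ..., sr^4} -> 0.
Now take the inner product of this character with each irreducible chi from the table, <chi_4*chi_2, chi> = (1/10) sum_C |C| (chi_4*chi_2)(C) conj(chi(C)):
  <chi_4*chi_2, chi_1> = (1/10)[1*(2)*conj(1) + 2*(-sqrt(5)/2 - 1/2)*conj(1) + 2*(-1/2 + sqrt(5)/2)*conj(1) + 5*(0)*conj(1)]
      = (1/10)[(2) + (-sqrt(5) - 1) + (-1 + sqrt(5)) + (0)] = 0/10 = 0
  <chi_4*chi_2, chi_2> = (1/10)[1*(2)*conj(1) + 2*(-sqrt(5)/2 - 1/2)*conj(1) + 2*(-1/2 + sqrt(5)/2)*conj(1) + 5*(0)*conj(-1)]
      = (1/10)[(2) + (-sqrt(5) - 1) + (-1 + sqrt(5)) + (0)] = 0/10 = 0
  <chi_4*chi_2, chi_3> = (1/10)[1*(2)*conj(2) + 2*(-sqrt(5)/2 - 1/2)*conj(-1/2 + sqrt(5)/2) + 2*(-1/2 + sqrt(5)/2)*conj(-sqrt(5)/2 - 1/2) + 5*(0)*conj(0)]
      = (1/10)[(4) + (-2) + (-2) + (0)] = 0/10 = 0
  <chi_4*chi_2, chi_4> = (1/10)[1*(2)*conj(2) + 2*(-sqrt(5)/2 - 1/2)*conj(-sqrt(5)/2 - 1/2) + 2*(-1/2 + sqrt(5)/2)*conj(-1/2 + sqrt(5)/2) + 5*(0)*conj(0)]
      = (1/10)[(4) + (sqrt(5) + 3) + (3 - sqrt(5)) + (0)] = 10/10 = 1
Hence the multiplicities are chi_4: 1. Dimension check: dim(chi_4)*dim(chi_2) = 2*1 = 2 and sum (mult * dim) = 1*2 = 2.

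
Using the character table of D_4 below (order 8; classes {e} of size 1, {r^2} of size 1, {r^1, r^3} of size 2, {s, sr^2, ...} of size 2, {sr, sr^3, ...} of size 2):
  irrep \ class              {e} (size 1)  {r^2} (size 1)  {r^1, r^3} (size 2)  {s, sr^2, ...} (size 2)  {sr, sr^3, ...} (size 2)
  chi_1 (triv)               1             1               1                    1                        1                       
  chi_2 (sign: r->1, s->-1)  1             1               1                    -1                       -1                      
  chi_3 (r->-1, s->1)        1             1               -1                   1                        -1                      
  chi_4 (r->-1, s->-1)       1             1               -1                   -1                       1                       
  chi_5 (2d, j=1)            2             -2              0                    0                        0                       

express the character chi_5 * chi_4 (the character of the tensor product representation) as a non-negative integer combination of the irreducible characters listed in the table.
chi_5 tensor chi_4 = chi_5 (all other irreducibles have multiplicity 0).

Why: The character of a tensor product is the pointwise product (chi_5 * chi_4)(C) = chi_5(C) * chi_4(C):
  {e}: (2)*(1), {r^2}: (-2)*(1), {r^1, r^3}: (0)*(-1), {s, sr^2, ...}: (0)*(-1), {sr, sr^3, ...}: (0)*(1)
so (chi_5 * chi_4) takes values
  {e} -> 2, {r^2} -> -2, {r^1, r^3} -> 0, {s, sr^2, ...} -> 0, {sr, sr^3, ...} -> 0.
Now take the inner product of this character with each irreducible chi from the table, <chi_5*chi_4, chi> = (1/8) sum_C |C| (chi_5*chi_4)(C) conj(chi(C)):
  <chi_5*chi_4, chi_1> = (1/8)[1*(2)*conj(1) + 1*(-2)*conj(1) + 2*(0)*conj(1) + 2*(0)*conj(1) + 2*(0)*conj(1)]
      = (1/8)[(2) + (-2) + (0) + (0) + (0)] = 0/8 = 0
  <chi_5*chi_4, chi_2> = (1/8)[1*(2)*conj(1) + 1*(-2)*conj(1) + 2*(0)*conj(1) + 2*(0)*conj(-1) + 2*(0)*conj(-1)]
      = (1/8)[(2) + (-2) + (0) + (0) + (0)] = 0/8 = 0
  <chi_5*chi_4, chi_3> = (1/8)[1*(2)*conj(1) + 1*(-2)*conj(1) + 2*(0)*conj(-1) + 2*(0)*conj(1) + 2*(0)*conj(-1)]
      = (1/8)[(2) + (-2) + (0) + (0) + (0)] = 0/8 = 0
  <chi_5*chi_4, chi_4> = (1/8)[1*(2)*conj(1) + 1*(-2)*conj(1) + 2*(0)*conj(-1) + 2*(0)*conj(-1) + 2*(0)*conj(1)]
      = (1/8)[(2) + (-2) + (0) + (0) + (0)] = 0/8 = 0
  <chi_5*chi_4, chi_5> = (1/8)[1*(2)*conj(2) + 1*(-2)*conj(-2) + 2*(0)*conj(0) + 2*(0)*conj(0) + 2*(0)*conj(0)]
      = (1/8)[(4) + (4) + (0) + (0) + (0)] = 8/8 = 1
Hence the multiplicities are chi_5: 1. Dimension check: dim(chi_5)*dim(chi_4) = 2*1 = 2 and sum (mult * dim) = 1*2 = 2.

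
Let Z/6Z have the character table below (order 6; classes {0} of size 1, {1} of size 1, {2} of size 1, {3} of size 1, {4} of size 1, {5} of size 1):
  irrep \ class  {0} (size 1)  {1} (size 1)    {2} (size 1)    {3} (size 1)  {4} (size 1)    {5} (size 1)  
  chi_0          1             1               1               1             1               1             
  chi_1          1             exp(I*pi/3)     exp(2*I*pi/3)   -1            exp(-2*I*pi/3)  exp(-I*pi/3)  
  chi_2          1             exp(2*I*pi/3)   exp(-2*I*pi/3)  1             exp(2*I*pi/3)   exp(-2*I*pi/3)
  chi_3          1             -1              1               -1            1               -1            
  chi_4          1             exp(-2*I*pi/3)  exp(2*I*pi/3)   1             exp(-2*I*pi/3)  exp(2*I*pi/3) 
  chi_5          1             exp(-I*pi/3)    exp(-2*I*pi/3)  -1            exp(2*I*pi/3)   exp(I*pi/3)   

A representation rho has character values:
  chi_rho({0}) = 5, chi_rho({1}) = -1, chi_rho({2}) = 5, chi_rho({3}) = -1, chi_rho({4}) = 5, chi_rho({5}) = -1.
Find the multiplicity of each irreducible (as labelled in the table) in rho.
Multiplicities: chi_0: 2, chi_1: 0, chi_2: 0, chi_3: 3, chi_4: 0, chi_5: 0.

Argument: Use <chi_rho, chi> = (1/|G|) sum_C |C| * chi_rho(C) * conj(chi(C)) with |G| = 6 for each irreducible chi in the table:
  <chi_rho, chi_0> = (1/6)[1*(5)*conj(1) + 1*(-1)*conj(1) + 1*(5)*conj(1) + 1*(-1)*conj(1) + 1*(5)*conj(1) + 1*(-1)*conj(1)]
      = (1/6)[(5) + (-1) + (5) + (-1) + (5) + (-1)] = 12/6 = 2
  <chi_rho, chi_1> = (1/6)[1*(5)*conj(1) + 1*(-1)*conj(exp(I*pi/3)) + 1*(5)*conj(exp(2*I*pi/3)) + 1*(-1)*conj(-1) + 1*(5)*conj(exp(-2*I*pi/3)) + 1*(-1)*conj(exp(-I*pi/3))]
      = (1/6)[(5) + (-exp(-I*pi/3)) + (5*exp(-2*I*pi/3)) + (1) + (5*exp(2*I*pi/3)) + (-exp(I*pi/3))] = 0/6 = 0
  <chi_rho, chi_2> = (1/6)[1*(5)*conj(1) + 1*(-1)*conj(exp(2*I*pi/3)) + 1*(5)*conj(exp(-2*I*pi/3)) + 1*(-1)*conj(1) + 1*(5)*conj(exp(2*I*pi/3)) + 1*(-1)*conj(exp(-2*I*pi/3))]
      = (1/6)[(5) + (-exp(-2*I*pi/3)) + (5*exp(2*I*pi/3)) + (-1) + (5*exp(-2*I*pi/3)) + (-exp(2*I*pi/3))] = 0/6 = 0
  <chi_rho, chi_3> = (1/6)[1*(5)*conj(1) + 1*(-1)*conj(-1) + 1*(5)*conj(1) + 1*(-1)*conj(-1) + 1*(5)*conj(1) + 1*(-1)*conj(-1)]
      = (1/6)[(5) + (1) + (5) + (1) + (5) + (1)] = 18/6 = 3
  <chi_rho, chi_4> = (1/6)[1*(5)*conj(1) + 1*(-1)*conj(exp(-2*I*pi/3)) + 1*(5)*conj(exp(2*I*pi/3)) + 1*(-1)*conj(1) + 1*(5)*conj(exp(-2*I*pi/3)) + 1*(-1)*conj(exp(2*I*pi/3))]
      = (1/6)[(5) + (-exp(2*I*pi/3)) + (5*exp(-2*I*pi/3)) + (-1) + (5*exp(2*I*pi/3)) + (-exp(-2*I*pi/3))] = 0/6 = 0
  <chi_rho, chi_5> = (1/6)[1*(5)*conj(1) + 1*(-1)*conj(exp(-I*pi/3)) + 1*(5)*conj(exp(-2*I*pi/3)) + 1*(-1)*conj(-1) + 1*(5)*conj(exp(2*I*pi/3)) + 1*(-1)*conj(exp(I*pi/3))]
      = (1/6)[(5) + (-exp(I*pi/3)) + (5*exp(2*I*pi/3)) + (1) + (5*exp(-2*I*pi/3)) + (-exp(-I*pi/3))] = 0/6 = 0
(Exp terms are combined using exp(i*s)*conj(exp(i*t)) = exp(i*(s-t)), and sums of them are collapsed using the identity that for every m > 1 the m distinct m-th roots of unity sum to 0, e.g. 1 + exp(2*I*pi/3) + exp(-2*I*pi/3) = 0.)
Dimension check: dim(rho) = sum (mult * dim) = 2*1 + 0*1 + 0*1 + 3*1 + 0*1 + 0*1 = 5 = chi_rho(e) = 5.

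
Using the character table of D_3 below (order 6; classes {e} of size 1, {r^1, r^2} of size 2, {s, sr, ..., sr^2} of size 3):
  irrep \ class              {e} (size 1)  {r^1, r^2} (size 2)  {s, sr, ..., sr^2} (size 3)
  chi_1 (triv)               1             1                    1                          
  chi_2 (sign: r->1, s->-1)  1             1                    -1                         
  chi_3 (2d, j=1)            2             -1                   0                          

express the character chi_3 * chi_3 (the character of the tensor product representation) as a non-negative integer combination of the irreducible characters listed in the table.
chi_3 tensor chi_3 = chi_1 + chi_2 + chi_3 (all other irreducibles have multiplicity 0).

Details: The character of a tensor product is the pointwise product (chi_3 * chi_3)(C) = chi_3(C) * chi_3(C):
  {e}: (2)*(2), {r^1, r^2}: (-1)*(-1), {s, sr, ..., sr^2}: (0)*(0)
so (chi_3 * chi_3) takes values
  {e} -> 4, {r^1, r^2} -> 1, {s, sr, ..., sr^2} -> 0.
Now take the inner product of this character with each irreducible chi from the table, <chi_3*chi_3, chi> = (1/6) sum_C |C| (chi_3*chi_3)(C) conj(chi(C)):
  <chi_3*chi_3, chi_1> = (1/6)[1*(4)*conj(1) + 2*(1)*conj(1) + 3*(0)*conj(1)]
      = (1/6)[(4) + (2) + (0)] = 6/6 = 1
  <chi_3*chi_3, chi_2> = (1/6)[1*(4)*conj(1) + 2*(1)*conj(1) + 3*(0)*conj(-1)]
      = (1/6)[(4) + (2) + (0)] = 6/6 = 1
  <chi_3*chi_3, chi_3> = (1/6)[1*(4)*conj(2) + 2*(1)*conj(-1) + 3*(0)*conj(0)]
      = (1/6)[(8) + (-2) + (0)] = 6/6 = 1
Hence the multiplicities are chi_1: 1, chi_2: 1, chi_3: 1. Dimension check: dim(chi_3)*dim(chi_3) = 2*2 = 4 and sum (mult * dim) = 1*1 + 1*1 + 1*2 = 4.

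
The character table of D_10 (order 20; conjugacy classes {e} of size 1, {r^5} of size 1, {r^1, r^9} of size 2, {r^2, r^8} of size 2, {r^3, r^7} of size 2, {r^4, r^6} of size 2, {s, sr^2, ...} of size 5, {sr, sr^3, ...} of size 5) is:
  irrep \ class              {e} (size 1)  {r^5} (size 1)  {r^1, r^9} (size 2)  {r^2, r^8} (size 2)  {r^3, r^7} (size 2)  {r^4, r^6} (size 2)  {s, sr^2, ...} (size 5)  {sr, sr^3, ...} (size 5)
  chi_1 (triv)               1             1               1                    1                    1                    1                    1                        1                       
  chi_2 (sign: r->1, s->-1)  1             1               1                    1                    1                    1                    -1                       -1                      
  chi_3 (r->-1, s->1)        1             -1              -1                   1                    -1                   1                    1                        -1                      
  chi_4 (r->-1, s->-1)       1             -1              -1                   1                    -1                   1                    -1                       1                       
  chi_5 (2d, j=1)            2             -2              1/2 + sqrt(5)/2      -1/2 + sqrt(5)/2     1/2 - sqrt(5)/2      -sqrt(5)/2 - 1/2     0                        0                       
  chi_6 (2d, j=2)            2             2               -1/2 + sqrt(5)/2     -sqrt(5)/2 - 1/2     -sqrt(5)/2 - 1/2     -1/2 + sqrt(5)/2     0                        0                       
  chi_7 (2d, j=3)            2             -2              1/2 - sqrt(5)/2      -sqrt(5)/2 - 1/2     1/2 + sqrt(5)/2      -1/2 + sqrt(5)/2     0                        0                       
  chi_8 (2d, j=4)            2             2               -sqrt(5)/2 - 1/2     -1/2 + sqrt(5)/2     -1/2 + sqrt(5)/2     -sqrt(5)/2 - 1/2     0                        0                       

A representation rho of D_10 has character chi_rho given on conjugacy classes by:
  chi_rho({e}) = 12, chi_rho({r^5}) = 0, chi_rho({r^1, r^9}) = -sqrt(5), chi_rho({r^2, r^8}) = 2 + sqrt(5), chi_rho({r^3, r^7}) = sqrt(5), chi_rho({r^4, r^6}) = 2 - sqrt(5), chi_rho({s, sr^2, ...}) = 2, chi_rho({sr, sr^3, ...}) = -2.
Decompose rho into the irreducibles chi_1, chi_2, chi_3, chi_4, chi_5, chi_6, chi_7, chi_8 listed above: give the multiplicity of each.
Multiplicities: chi_1: 1, chi_2: 1, chi_3: 2, chi_4: 0, chi_5: 1, chi_6: 0, chi_7: 1, chi_8: 2.

Justification: Use <chi_rho, chi> = (1/|G|) sum_C |C| * chi_rho(C) * conj(chi(C)) with |G| = 20 for each irreducible chi in the table:
  <chi_rho, chi_1> = (1/20)[1*(12)*conj(1) + 1*(0)*conj(1) + 2*(-sqrt(5))*conj(1) + 2*(2 + sqrt(5))*conj(1) + 2*(sqrt(5))*conj(1) + 2*(2 - sqrt(5))*conj(1) + 5*(2)*conj(1) + 5*(-2)*conj(1)]
      = (1/20)[(12) + (0) + (-2*sqrt(5)) + (4 + 2*sqrt(5)) + (2*sqrt(5)) + (4 - 2*sqrt(5)) + (10) + (-10)] = 20/20 = 1
  <chi_rho, chi_2> = (1/20)[1*(12)*conj(1) + 1*(0)*conj(1) + 2*(-sqrt(5))*conj(1) + 2*(2 + sqrt(5))*conj(1) + 2*(sqrt(5))*conj(1) + 2*(2 - sqrt(5))*conj(1) + 5*(2)*conj(-1) + 5*(-2)*conj(-1)]
      = (1/20)[(12) + (0) + (-2*sqrt(5)) + (4 + 2*sqrt(5)) + (2*sqrt(5)) + (4 - 2*sqrt(5)) + (-10) + (10)] = 20/20 = 1
  <chi_rho, chi_3> = (1/20)[1*(12)*conj(1) + 1*(0)*conj(-1) + 2*(-sqrt(5))*conj(-1) + 2*(2 + sqrt(5))*conj(1) + 2*(sqrt(5))*conj(-1) + 2*(2 - sqrt(5))*conj(1) + 5*(2)*conj(1) + 5*(-2)*conj(-1)]
      = (1/20)[(12) + (0) + (2*sqrt(5)) + (4 + 2*sqrt(5)) + (-2*sqrt(5)) + (4 - 2*sqrt(5)) + (10) + (10)] = 40/20 = 2
  <chi_rho, chi_4> = (1/20)[1*(12)*conj(1) + 1*(0)*conj(-1) + 2*(-sqrt(5))*conj(-1) + 2*(2 + sqrt(5))*conj(1) + 2*(sqrt(5))*conj(-1) + 2*(2 - sqrt(5))*conj(1) + 5*(2)*conj(-1) + 5*(-2)*conj(1)]
      = (1/20)[(12) + (0) + (2*sqrt(5)) + (4 + 2*sqrt(5)) + (-2*sqrt(5)) + (4 - 2*sqrt(5)) + (-10) + (-10)] = 0/20 = 0
  <chi_rho, chi_5> = (1/20)[1*(12)*conj(2) + 1*(0)*conj(-2) + 2*(-sqrt(5))*conj(1/2 + sqrt(5)/2) + 2*(2 + sqrt(5))*conj(-1/2 + sqrt(5)/2) + 2*(sqrt(5))*conj(1/2 - sqrt(5)/2) + 2*(2 - sqrt(5))*conj(-sqrt(5)/2 - 1/2) + 5*(2)*conj(0) + 5*(-2)*conj(0)]
      = (1/20)[(24) + (0) + (-5 - sqrt(5)) + (sqrt(5) + 3) + (-5 + sqrt(5)) + (3 - sqrt(5)) + (0) + (0)] = 20/20 = 1
  <chi_rho, chi_6> = (1/20)[1*(12)*conj(2) + 1*(0)*conj(2) + 2*(-sqrt(5))*conj(-1/2 + sqrt(5)/2) + 2*(2 + sqrt(5))*conj(-sqrt(5)/2 - 1/2) + 2*(sqrt(5))*conj(-sqrt(5)/2 - 1/2) + 2*(2 - sqrt(5))*conj(-1/2 + sqrt(5)/2) + 5*(2)*conj(0) + 5*(-2)*conj(0)]
      = (1/20)[(24) + (0) + (-5 + sqrt(5)) + (-7 - 3*sqrt(5)) + (-5 - sqrt(5)) + (-7 + 3*sqrt(5)) + (0) + (0)] = 0/20 = 0
  <chi_rho, chi_7> = (1/20)[1*(12)*conj(2) + 1*(0)*conj(-2) + 2*(-sqrt(5))*conj(1/2 - sqrt(5)/2) + 2*(2 + sqrt(5))*conj(-sqrt(5)/2 - 1/2) + 2*(sqrt(5))*conj(1/2 + sqrt(5)/2) + 2*(2 - sqrt(5))*conj(-1/2 + sqrt(5)/2) + 5*(2)*conj(0) + 5*(-2)*conj(0)]
      = (1/20)[(24) + (0) + (5 - sqrt(5)) + (-7 - 3*sqrt(5)) + (sqrt(5) + 5) + (-7 + 3*sqrt(5)) + (0) + (0)] = 20/20 = 1
  <chi_rho, chi_8> = (1/20)[1*(12)*conj(2) + 1*(0)*conj(2) + 2*(-sqrt(5))*conj(-sqrt(5)/2 - 1/2) + 2*(2 + sqrt(5))*conj(-1/2 + sqrt(5)/2) + 2*(sqrt(5))*conj(-1/2 + sqrt(5)/2) + 2*(2 - sqrt(5))*conj(-sqrt(5)/2 - 1/2) + 5*(2)*conj(0) + 5*(-2)*conj(0)]
      = (1/20)[(24) + (0) + (sqrt(5) + 5) + (sqrt(5) + 3) + (5 - sqrt(5)) + (3 - sqrt(5)) + (0) + (0)] = 40/20 = 2
Dimension check: dim(rho) = sum (mult * dim) = 1*1 + 1*1 + 2*1 + 0*1 + 1*2 + 0*2 + 1*2 + 2*2 = 12 = chi_rho(e) = 12.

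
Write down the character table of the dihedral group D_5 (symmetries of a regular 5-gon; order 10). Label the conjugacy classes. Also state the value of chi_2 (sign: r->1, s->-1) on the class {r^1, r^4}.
Conjugacy classes: {e} of size 1, {r^1, r^4} of size 2, {r^2, r^3} of size 2, {s, sr, ..., sr^4} of size 5.
Character table:
  irrep \ class              {e} (size 1)  {r^1, r^4} (size 2)  {r^2, r^3} (size 2)  {s, sr, ..., sr^4} (size 5)
  chi_1 (triv)               1             1                    1                    1                          
  chi_2 (sign: r->1, s->-1)  1             1                    1                    -1                         
  chi_3 (2d, j=1)            2             -1/2 + sqrt(5)/2     -sqrt(5)/2 - 1/2     0                          
  chi_4 (2d, j=2)            2             -sqrt(5)/2 - 1/2     -1/2 + sqrt(5)/2     0                          

Spot check: chi_2 (sign: r->1, s->-1) on {r^1, r^4} = 1.

Argument: D_5 has order 2*5 = 10 with 4 conjugacy classes, hence 4 irreducibles. Sum of squared dims 1 + 1 + 4 + 4 = 10 = |G|. Linear characters come from the abelianisation; the 2-dimensional irreps have character r^k -> 2*cos(2*pi*j*k/5), reflections -> 0.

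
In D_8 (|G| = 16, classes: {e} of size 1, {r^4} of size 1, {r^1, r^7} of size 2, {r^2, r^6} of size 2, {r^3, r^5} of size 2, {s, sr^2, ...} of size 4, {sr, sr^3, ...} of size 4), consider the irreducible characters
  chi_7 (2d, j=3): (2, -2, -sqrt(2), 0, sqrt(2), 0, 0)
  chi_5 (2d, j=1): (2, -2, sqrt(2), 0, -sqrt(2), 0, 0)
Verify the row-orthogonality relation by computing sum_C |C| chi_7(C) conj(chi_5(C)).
Sum = 0; so <chi_7, chi_5> = 0 (distinct irreducibles are orthogonal).

Working: Compute term by term over conjugacy classes (|C| * chi_7(C) * conj(chi_5(C))):
  1*(2)*conj(2) + 1*(-2)*conj(-2) + 2*(-sqrt(2))*conj(sqrt(2)) + 2*(0)*conj(0) + 2*(sqrt(2))*conj(-sqrt(2)) + 4*(0)*conj(0) + 4*(0)*conj(0)
  = (4) + (4) + (-4) + (0) + (-4) + (0) + (0)
  = 0.
Dividing by |G| = 16 gives 0/16 = 0, matching the row-orthogonality relation <chi_7, chi_5> = [chi_7 = chi_5].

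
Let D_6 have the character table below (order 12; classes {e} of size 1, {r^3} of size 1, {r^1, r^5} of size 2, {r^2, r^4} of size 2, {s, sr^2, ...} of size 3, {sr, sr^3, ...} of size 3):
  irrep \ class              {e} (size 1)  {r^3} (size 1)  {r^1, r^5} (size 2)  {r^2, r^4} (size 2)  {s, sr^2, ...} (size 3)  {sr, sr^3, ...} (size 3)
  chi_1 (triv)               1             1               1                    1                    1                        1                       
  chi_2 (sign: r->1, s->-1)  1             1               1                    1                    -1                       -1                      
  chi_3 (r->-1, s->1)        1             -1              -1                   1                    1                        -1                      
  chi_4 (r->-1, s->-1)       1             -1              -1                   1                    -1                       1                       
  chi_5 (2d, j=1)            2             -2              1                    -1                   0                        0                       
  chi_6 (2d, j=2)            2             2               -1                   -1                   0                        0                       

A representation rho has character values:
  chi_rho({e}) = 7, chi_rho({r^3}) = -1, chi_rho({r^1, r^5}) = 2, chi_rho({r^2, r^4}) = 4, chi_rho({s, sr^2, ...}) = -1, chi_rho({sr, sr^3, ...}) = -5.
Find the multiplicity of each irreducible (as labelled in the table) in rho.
Multiplicities: chi_1: 0, chi_2: 3, chi_3: 2, chi_4: 0, chi_5: 1, chi_6: 0.

Solution. Use <chi_rho, chi> = (1/|G|) sum_C |C| * chi_rho(C) * conj(chi(C)) with |G| = 12 for each irreducible chi in the table:
  <chi_rho, chi_1> = (1/12)[1*(7)*conj(1) + 1*(-1)*conj(1) + 2*(2)*conj(1) + 2*(4)*conj(1) + 3*(-1)*conj(1) + 3*(-5)*conj(1)]
      = (1/12)[(7) + (-1) + (4) + (8) + (-3) + (-15)] = 0/12 = 0
  <chi_rho, chi_2> = (1/12)[1*(7)*conj(1) + 1*(-1)*conj(1) + 2*(2)*conj(1) + 2*(4)*conj(1) + 3*(-1)*conj(-1) + 3*(-5)*conj(-1)]
      = (1/12)[(7) + (-1) + (4) + (8) + (3) + (15)] = 36/12 = 3
  <chi_rho, chi_3> = (1/12)[1*(7)*conj(1) + 1*(-1)*conj(-1) + 2*(2)*conj(-1) + 2*(4)*conj(1) + 3*(-1)*conj(1) + 3*(-5)*conj(-1)]
      = (1/12)[(7) + (1) + (-4) + (8) + (-3) + (15)] = 24/12 = 2
  <chi_rho, chi_4> = (1/12)[1*(7)*conj(1) + 1*(-1)*conj(-1) + 2*(2)*conj(-1) + 2*(4)*conj(1) + 3*(-1)*conj(-1) + 3*(-5)*conj(1)]
      = (1/12)[(7) + (1) + (-4) + (8) + (3) + (-15)] = 0/12 = 0
  <chi_rho, chi_5> = (1/12)[1*(7)*conj(2) + 1*(-1)*conj(-2) + 2*(2)*conj(1) + 2*(4)*conj(-1) + 3*(-1)*conj(0) + 3*(-5)*conj(0)]
      = (1/12)[(14) + (2) + (4) + (-8) + (0) + (0)] = 12/12 = 1
  <chi_rho, chi_6> = (1/12)[1*(7)*conj(2) + 1*(-1)*conj(2) + 2*(2)*conj(-1) + 2*(4)*conj(-1) + 3*(-1)*conj(0) + 3*(-5)*conj(0)]
      = (1/12)[(14) + (-2) + (-4) + (-8) + (0) + (0)] = 0/12 = 0
Dimension check: dim(rho) = sum (mult * dim) = 0*1 + 3*1 + 2*1 + 0*1 + 1*2 + 0*2 = 7 = chi_rho(e) = 7.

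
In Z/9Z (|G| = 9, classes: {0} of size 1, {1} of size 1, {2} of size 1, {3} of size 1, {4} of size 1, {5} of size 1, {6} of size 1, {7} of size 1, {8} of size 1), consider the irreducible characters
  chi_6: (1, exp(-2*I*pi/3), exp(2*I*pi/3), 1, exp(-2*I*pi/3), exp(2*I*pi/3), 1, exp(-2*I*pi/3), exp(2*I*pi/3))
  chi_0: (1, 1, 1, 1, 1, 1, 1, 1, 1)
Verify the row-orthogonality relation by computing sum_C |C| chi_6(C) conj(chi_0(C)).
Sum = 0; so <chi_6, chi_0> = 0 (distinct irreducibles are orthogonal).

Solution. Compute term by term over conjugacy classes (|C| * chi_6(C) * conj(chi_0(C))):
  1*(1)*conj(1) + 1*(exp(-2*I*pi/3))*conj(1) + 1*(exp(2*I*pi/3))*conj(1) + 1*(1)*conj(1) + 1*(exp(-2*I*pi/3))*conj(1) + 1*(exp(2*I*pi/3))*conj(1) + 1*(1)*conj(1) + 1*(exp(-2*I*pi/3))*conj(1) + 1*(exp(2*I*pi/3))*conj(1)
  = (1) + (exp(-2*I*pi/3)) + (exp(2*I*pi/3)) + (1) + (exp(-2*I*pi/3)) + (exp(2*I*pi/3)) + (1) + (exp(-2*I*pi/3)) + (exp(2*I*pi/3))
  = 0.
(Exp terms are combined using exp(i*s)*conj(exp(i*t)) = exp(i*(s-t)), and sums of them are collapsed using the identity that for every m > 1 the m distinct m-th roots of unity sum to 0, e.g. 1 + exp(2*I*pi/3) + exp(-2*I*pi/3) = 0.)
Dividing by |G| = 9 gives 0/9 = 0, matching the row-orthogonality relation <chi_6, chi_0> = [chi_6 = chi_0].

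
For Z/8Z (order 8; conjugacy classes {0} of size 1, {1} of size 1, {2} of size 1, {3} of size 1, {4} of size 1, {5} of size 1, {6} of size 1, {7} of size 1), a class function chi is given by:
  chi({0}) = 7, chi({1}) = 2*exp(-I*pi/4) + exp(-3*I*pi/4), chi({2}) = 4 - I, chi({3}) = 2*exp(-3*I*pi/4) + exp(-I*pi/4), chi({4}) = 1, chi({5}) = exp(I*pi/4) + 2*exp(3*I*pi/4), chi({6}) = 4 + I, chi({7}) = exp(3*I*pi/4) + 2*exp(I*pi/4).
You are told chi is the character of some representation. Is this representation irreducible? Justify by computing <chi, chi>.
Not irreducible (reducible): <chi, chi> = 13 > 1.

Details: <chi, chi> = (1/|G|) sum_C |C| * |chi(C)|^2 = (1/8)[1*|7|^2 + 1*|2*exp(-I*pi/4) + exp(-3*I*pi/4)|^2 + 1*|4 - I|^2 + 1*|2*exp(-3*I*pi/4) + exp(-I*pi/4)|^2 + 1*|1|^2 + 1*|exp(I*pi/4) + 2*exp(3*I*pi/4)|^2 + 1*|4 + I|^2 + 1*|exp(3*I*pi/4) + 2*exp(I*pi/4)|^2]
  = (1/8)[(49) + (5) + (17) + (5) + (1) + (5) + (17) + (5)] = 104/8 = 13.
(Exp terms are combined using exp(i*s)*conj(exp(i*t)) = exp(i*(s-t)), and sums of them are collapsed using the identity that for every m > 1 the m distinct m-th roots of unity sum to 0, e.g. 1 + exp(2*I*pi/3) + exp(-2*I*pi/3) = 0.)
A character is irreducible iff <chi, chi> = 1, so this representation is reducible.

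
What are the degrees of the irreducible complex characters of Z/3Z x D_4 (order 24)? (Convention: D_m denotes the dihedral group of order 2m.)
Dimensions: 1, 1, 1, 1, 1, 1, 1, 1, 1, 1, 1, 1, 2, 2, 2

Solution. There are 15 irreducibles (= number of conjugacy classes). Their dimensions d_i satisfy sum d_i^2 = |G| = 24: 1 + 1 + 1 + 1 + 1 + 1 + 1 + 1 + 1 + 1 + 1 + 1 + 4 + 4 + 4 = 24. (For the product with Z/3Z: each of the 3 1-dim characters of Z/3Z tensors with each irrep of D_4, giving 3 copies of each D_4-dimension.)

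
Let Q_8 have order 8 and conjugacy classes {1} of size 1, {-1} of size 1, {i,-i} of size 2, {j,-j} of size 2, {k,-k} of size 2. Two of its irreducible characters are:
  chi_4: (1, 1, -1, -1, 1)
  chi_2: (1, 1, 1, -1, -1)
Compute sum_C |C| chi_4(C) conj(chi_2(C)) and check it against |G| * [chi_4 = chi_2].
Sum = 0; so <chi_4, chi_2> = 0 (distinct irreducibles are orthogonal).

Working: Compute term by term over conjugacy classes (|C| * chi_4(C) * conj(chi_2(C))):
  1*(1)*conj(1) + 1*(1)*conj(1) + 2*(-1)*conj(1) + 2*(-1)*conj(-1) + 2*(1)*conj(-1)
  = (1) + (1) + (-2) + (2) + (-2)
  = 0.
Dividing by |G| = 8 gives 0/8 = 0, matching the row-orthogonality relation <chi_4, chi_2> = [chi_4 = chi_2].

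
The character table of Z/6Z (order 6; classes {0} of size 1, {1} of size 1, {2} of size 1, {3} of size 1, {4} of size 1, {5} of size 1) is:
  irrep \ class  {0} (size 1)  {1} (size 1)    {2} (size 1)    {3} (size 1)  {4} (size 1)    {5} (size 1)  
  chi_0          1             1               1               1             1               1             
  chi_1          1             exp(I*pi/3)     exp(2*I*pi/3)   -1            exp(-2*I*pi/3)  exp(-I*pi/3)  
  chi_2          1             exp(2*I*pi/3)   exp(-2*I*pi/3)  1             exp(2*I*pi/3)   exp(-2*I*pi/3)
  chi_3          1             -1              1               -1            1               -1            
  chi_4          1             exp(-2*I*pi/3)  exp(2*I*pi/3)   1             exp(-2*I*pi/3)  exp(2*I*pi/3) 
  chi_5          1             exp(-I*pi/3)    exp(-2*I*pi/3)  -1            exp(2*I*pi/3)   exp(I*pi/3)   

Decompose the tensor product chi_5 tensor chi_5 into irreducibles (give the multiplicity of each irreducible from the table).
chi_5 tensor chi_5 = chi_4 (all other irreducibles have multiplicity 0).

Justification: The character of a tensor product is the pointwise product (chi_5 * chi_5)(C) = chi_5(C) * chi_5(C):
  {0}: (1)*(1), {1}: (exp(-I*pi/3))*(exp(-I*pi/3)), {2}: (exp(-2*I*pi/3))*(exp(-2*I*pi/3)), {3}: (-1)*(-1), {4}: (exp(2*I*pi/3))*(exp(2*I*pi/3)), {5}: (exp(I*pi/3))*(exp(I*pi/3))
so (chi_5 * chi_5) takes values
  {0} -> 1, {1} -> exp(-2*I*pi/3), {2} -> exp(2*I*pi/3), {3} -> 1, {4} -> exp(-2*I*pi/3), {5} -> exp(2*I*pi/3).
Now take the inner product of this character with each irreducible chi from the table, <chi_5*chi_5, chi> = (1/6) sum_C |C| (chi_5*chi_5)(C) conj(chi(C)):
  <chi_5*chi_5, chi_0> = (1/6)[1*(1)*conj(1) + 1*(exp(-2*I*pi/3))*conj(1) + 1*(exp(2*I*pi/3))*conj(1) + 1*(1)*conj(1) + 1*(exp(-2*I*pi/3))*conj(1) + 1*(exp(2*I*pi/3))*conj(1)]
      = (1/6)[(1) + (exp(-2*I*pi/3)) + (exp(2*I*pi/3)) + (1) + (exp(-2*I*pi/3)) + (exp(2*I*pi/3))] = 0/6 = 0
  <chi_5*chi_5, chi_1> = (1/6)[1*(1)*conj(1) + 1*(exp(-2*I*pi/3))*conj(exp(I*pi/3)) + 1*(exp(2*I*pi/3))*conj(exp(2*I*pi/3)) + 1*(1)*conj(-1) + 1*(exp(-2*I*pi/3))*conj(exp(-2*I*pi/3)) + 1*(exp(2*I*pi/3))*conj(exp(-I*pi/3))]
      = (1/6)[(1) + (-1) + (1) + (-1) + (1) + (-1)] = 0/6 = 0
  <chi_5*chi_5, chi_2> = (1/6)[1*(1)*conj(1) + 1*(exp(-2*I*pi/3))*conj(exp(2*I*pi/3)) + 1*(exp(2*I*pi/3))*conj(exp(-2*I*pi/3)) + 1*(1)*conj(1) + 1*(exp(-2*I*pi/3))*conj(exp(2*I*pi/3)) + 1*(exp(2*I*pi/3))*conj(exp(-2*I*pi/3))]
      = (1/6)[(1) + (exp(2*I*pi/3)) + (exp(-2*I*pi/3)) + (1) + (exp(2*I*pi/3)) + (exp(-2*I*pi/3))] = 0/6 = 0
  <chi_5*chi_5, chi_3> = (1/6)[1*(1)*conj(1) + 1*(exp(-2*I*pi/3))*conj(-1) + 1*(exp(2*I*pi/3))*conj(1) + 1*(1)*conj(-1) + 1*(exp(-2*I*pi/3))*conj(1) + 1*(exp(2*I*pi/3))*conj(-1)]
      = (1/6)[(1) + (-exp(-2*I*pi/3)) + (exp(2*I*pi/3)) + (-1) + (exp(-2*I*pi/3)) + (-exp(2*I*pi/3))] = 0/6 = 0
  <chi_5*chi_5, chi_4> = (1/6)[1*(1)*conj(1) + 1*(exp(-2*I*pi/3))*conj(exp(-2*I*pi/3)) + 1*(exp(2*I*pi/3))*conj(exp(2*I*pi/3)) + 1*(1)*conj(1) + 1*(exp(-2*I*pi/3))*conj(exp(-2*I*pi/3)) + 1*(exp(2*I*pi/3))*conj(exp(2*I*pi/3))]
      = (1/6)[(1) + (1) + (1) + (1) + (1) + (1)] = 6/6 = 1
  <chi_5*chi_5, chi_5> = (1/6)[1*(1)*conj(1) + 1*(exp(-2*I*pi/3))*conj(exp(-I*pi/3)) + 1*(exp(2*I*pi/3))*conj(exp(-2*I*pi/3)) + 1*(1)*conj(-1) + 1*(exp(-2*I*pi/3))*conj(exp(2*I*pi/3)) + 1*(exp(2*I*pi/3))*conj(exp(I*pi/3))]
      = (1/6)[(1) + (exp(-I*pi/3)) + (exp(-2*I*pi/3)) + (-1) + (exp(2*I*pi/3)) + (exp(I*pi/3))] = 0/6 = 0
(Exp terms are combined using exp(i*s)*conj(exp(i*t)) = exp(i*(s-t)), and sums of them are collapsed using the identity that for every m > 1 the m distinct m-th roots of unity sum to 0, e.g. 1 + exp(2*I*pi/3) + exp(-2*I*pi/3) = 0.)
Hence the multiplicities are chi_4: 1. Dimension check: dim(chi_5)*dim(chi_5) = 1*1 = 1 and sum (mult * dim) = 1*1 = 1.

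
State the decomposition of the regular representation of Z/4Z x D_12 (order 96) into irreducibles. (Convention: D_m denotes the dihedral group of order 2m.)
Each irreducible V_i of dimension d_i appears with multiplicity d_i, i.e. rho_reg = (direct sum over all irreducibles V_i) d_i V_i. The irreducible dimensions for Z/4Z x D_12 are 1, 1, 1, 1, 1, 1, 1, 1, 1, 1, 1, 1, 1, 1, 1, 1, 2, 2, 2, 2, 2, 2, 2, 2, 2, 2, 2, 2, 2, 2, 2, 2, 2, 2, 2, 2: 16 irreducibles of dimension 1, each with multiplicity 1; 20 irreducibles of dimension 2, each with multiplicity 2. Total dimension 16*1*1 + 20*2*2 = 96 = |G|.

Explanation: General theorem: in the regular representation of a finite group G, each irreducible appears with multiplicity equal to its dimension. Check: dim(rho_reg) = sum d_i^2 = 1 + 1 + 1 + 1 + 1 + 1 + 1 + 1 + 1 + 1 + 1 + 1 + 1 + 1 + 1 + 1 + 4 + 4 + 4 + 4 + 4 + 4 + 4 + 4 + 4 + 4 + 4 + 4 + 4 + 4 + 4 + 4 + 4 + 4 + 4 + 4 = 96 = |G|.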